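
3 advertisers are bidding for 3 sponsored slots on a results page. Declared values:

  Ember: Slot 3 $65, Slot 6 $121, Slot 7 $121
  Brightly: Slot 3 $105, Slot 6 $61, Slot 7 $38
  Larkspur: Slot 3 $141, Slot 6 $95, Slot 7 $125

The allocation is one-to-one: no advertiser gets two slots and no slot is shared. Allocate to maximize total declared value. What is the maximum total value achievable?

Max total: $351

This is a one-to-one assignment (maximum-weight bipartite matching).
Optimal: Ember→Slot 6 ($121), Brightly→Slot 3 ($105), Larkspur→Slot 7 ($125) — total 121+105+125 = $351.
Column-greedy (each slot in turn goes to its best remaining advertiser) gives $300, worse by 51.
Checked against all permutations: $351 is optimal.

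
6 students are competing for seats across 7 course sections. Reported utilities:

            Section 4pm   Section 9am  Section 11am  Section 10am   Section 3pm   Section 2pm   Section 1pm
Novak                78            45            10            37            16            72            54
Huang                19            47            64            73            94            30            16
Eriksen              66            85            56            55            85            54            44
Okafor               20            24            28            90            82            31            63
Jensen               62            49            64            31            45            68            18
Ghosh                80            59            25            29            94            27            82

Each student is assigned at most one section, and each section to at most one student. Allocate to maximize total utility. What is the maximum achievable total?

Treat this as an assignment problem: match each student to one section.
Optimal: Novak→Section 4pm (78 points), Huang→Section 3pm (94 points), Eriksen→Section 9am (85 points), Okafor→Section 10am (90 points), Jensen→Section 2pm (68 points), Ghosh→Section 1pm (82 points) — total 78+94+85+90+68+82 = 497 points.
Column-greedy (each section in turn goes to its best remaining student) gives 436 points, worse by 61.
Swapping Okafor↔Eriksen (Okafor→Section 9am 24 points, Eriksen→Section 10am 55 points) loses 96.
Every other assignment is strictly worse.

Maximum total: 497 points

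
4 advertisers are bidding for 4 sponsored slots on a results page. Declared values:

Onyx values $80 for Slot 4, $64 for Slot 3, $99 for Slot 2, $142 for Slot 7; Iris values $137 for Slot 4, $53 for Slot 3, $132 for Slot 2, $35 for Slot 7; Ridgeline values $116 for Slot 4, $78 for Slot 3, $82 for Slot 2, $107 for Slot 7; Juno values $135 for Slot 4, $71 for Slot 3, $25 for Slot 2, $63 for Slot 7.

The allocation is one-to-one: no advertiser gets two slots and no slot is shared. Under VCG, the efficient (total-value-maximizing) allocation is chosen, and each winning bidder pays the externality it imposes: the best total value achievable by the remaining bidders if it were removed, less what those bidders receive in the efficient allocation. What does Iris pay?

Iris pays $4.

Efficient allocation: Onyx→Slot 7 ($142), Iris→Slot 2 ($132), Ridgeline→Slot 3 ($78), Juno→Slot 4 ($135); total welfare W = $487.
Iris receives Slot 2 at value $132, so the others get W − 132 = $355.
Without Iris: best allocation of the remaining 3 bidders over all 4 slots is Onyx→Slot 7 ($142), Ridgeline→Slot 2 ($82), Juno→Slot 4 ($135), total $359.
VCG payment = (others' best without Iris) − (others' welfare with Iris) = 359 − 355 = $4.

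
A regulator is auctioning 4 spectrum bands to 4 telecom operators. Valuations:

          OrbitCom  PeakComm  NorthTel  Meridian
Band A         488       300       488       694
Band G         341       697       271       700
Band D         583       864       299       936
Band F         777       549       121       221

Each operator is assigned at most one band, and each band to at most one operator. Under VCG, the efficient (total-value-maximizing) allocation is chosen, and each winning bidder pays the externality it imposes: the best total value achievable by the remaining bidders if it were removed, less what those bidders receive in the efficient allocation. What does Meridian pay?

Meridian pays $167M.

Efficient allocation: OrbitCom→Band F ($777M), PeakComm→Band G ($697M), NorthTel→Band A ($488M), Meridian→Band D ($936M); total welfare W = $2898M.
Meridian receives Band D at value $936M, so the others get W − 936 = $1962M.
Without Meridian: best allocation of the remaining 3 bidders over all 4 bands is OrbitCom→Band F ($777M), PeakComm→Band D ($864M), NorthTel→Band A ($488M), total $2129M.
VCG payment = (others' best without Meridian) − (others' welfare with Meridian) = 2129 − 1962 = $167M.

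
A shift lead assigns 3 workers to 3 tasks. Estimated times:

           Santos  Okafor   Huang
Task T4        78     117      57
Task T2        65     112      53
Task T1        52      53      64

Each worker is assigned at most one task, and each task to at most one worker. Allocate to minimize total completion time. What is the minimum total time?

Min total: 175 min

This is the linear assignment problem.
Optimal: Santos→Task T2 (65 min), Okafor→Task T1 (53 min), Huang→Task T4 (57 min) — total 65+53+57 = 175 min.
Min-entry greedy (repeatedly take the single cheapest remaining cell) gives 222 min, worse by 47.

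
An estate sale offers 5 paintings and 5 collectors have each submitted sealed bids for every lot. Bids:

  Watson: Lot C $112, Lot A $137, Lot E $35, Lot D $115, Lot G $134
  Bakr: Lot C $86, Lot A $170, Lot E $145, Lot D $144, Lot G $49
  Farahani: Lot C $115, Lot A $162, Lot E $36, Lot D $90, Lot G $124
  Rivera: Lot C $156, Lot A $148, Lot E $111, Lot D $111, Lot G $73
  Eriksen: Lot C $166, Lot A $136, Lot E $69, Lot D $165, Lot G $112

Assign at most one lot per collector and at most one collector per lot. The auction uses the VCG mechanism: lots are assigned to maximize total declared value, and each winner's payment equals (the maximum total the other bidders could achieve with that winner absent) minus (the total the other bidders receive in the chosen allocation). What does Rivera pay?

Rivera pays $1.

Efficient allocation: Watson→Lot G ($134), Bakr→Lot E ($145), Farahani→Lot A ($162), Rivera→Lot C ($156), Eriksen→Lot D ($165); total welfare W = $762.
Rivera receives Lot C at value $156, so the others get W − 156 = $606.
Without Rivera: best allocation of the remaining 4 bidders over all 5 lots is Watson→Lot G ($134), Bakr→Lot E ($145), Farahani→Lot A ($162), Eriksen→Lot C ($166), total $607.
VCG payment = (others' best without Rivera) − (others' welfare with Rivera) = 607 − 606 = $1.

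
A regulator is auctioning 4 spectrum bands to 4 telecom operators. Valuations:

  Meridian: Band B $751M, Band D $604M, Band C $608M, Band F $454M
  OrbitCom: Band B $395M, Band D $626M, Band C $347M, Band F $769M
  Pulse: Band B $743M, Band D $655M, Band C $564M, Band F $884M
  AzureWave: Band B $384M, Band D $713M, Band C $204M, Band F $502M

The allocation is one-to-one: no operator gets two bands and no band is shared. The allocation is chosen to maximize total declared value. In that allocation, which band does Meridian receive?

This is a one-to-one assignment (maximum-weight bipartite matching).
Optimal: Meridian→Band C ($608M), OrbitCom→Band F ($769M), Pulse→Band B ($743M), AzureWave→Band D ($713M) — total 608+769+743+713 = $2833M.
Row-greedy (each operator in turn takes its best remaining band) gives $2379M, worse by 454.
Next-best assignment: Meridian→Band B, OrbitCom→Band F, Pulse→Band C, AzureWave→Band D = $2797M.
Meridian's own top band is Band B ($751M), but forcing Meridian→Band B and reassigning the rest optimally gives only $2797M — worse by 36.

Meridian receives Band C.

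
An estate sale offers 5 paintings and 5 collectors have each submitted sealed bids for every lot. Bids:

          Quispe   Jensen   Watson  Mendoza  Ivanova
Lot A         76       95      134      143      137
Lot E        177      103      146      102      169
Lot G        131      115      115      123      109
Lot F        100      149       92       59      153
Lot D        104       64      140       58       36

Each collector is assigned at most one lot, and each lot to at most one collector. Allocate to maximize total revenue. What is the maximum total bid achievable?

Maximum total: $732

This is the linear assignment problem.
Optimal: Quispe→Lot G ($131), Jensen→Lot F ($149), Watson→Lot D ($140), Mendoza→Lot A ($143), Ivanova→Lot E ($169) — total 131+149+140+143+169 = $732.
Max-entry greedy (repeatedly take the single best remaining cell) gives $728, worse by 4.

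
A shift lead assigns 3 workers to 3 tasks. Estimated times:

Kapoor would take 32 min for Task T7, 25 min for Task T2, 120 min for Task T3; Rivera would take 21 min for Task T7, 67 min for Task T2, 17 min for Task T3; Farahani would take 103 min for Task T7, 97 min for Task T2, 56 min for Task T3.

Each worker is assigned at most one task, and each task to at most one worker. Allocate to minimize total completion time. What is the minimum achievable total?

Minimum total: 102 min

Optimal: Kapoor→Task T2 (25 min), Rivera→Task T7 (21 min), Farahani→Task T3 (56 min) — total 25+21+56 = 102 min.
Swapping Rivera↔Farahani (Rivera→Task T3 17 min, Farahani→Task T7 103 min) adds 43.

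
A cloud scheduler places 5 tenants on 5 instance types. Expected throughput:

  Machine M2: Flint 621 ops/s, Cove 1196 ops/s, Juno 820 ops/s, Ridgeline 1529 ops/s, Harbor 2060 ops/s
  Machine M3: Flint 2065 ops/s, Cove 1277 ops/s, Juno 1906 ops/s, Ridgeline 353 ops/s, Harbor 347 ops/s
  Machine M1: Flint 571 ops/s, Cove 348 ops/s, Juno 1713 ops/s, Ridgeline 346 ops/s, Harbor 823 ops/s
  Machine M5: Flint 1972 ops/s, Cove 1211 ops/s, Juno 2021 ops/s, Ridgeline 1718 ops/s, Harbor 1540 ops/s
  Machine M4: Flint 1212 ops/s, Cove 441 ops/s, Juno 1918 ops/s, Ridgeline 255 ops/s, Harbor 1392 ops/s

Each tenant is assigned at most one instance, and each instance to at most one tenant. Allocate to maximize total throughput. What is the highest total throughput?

Optimal: Flint→Machine M3 (2065 ops/s), Cove→Machine M1 (348 ops/s), Juno→Machine M4 (1918 ops/s), Ridgeline→Machine M5 (1718 ops/s), Harbor→Machine M2 (2060 ops/s) — total 2065+348+1918+1718+2060 = 8109 ops/s.
Row-greedy (each tenant in turn takes its best remaining instance) gives 7546 ops/s, worse by 563.

Max total: 8109 ops/s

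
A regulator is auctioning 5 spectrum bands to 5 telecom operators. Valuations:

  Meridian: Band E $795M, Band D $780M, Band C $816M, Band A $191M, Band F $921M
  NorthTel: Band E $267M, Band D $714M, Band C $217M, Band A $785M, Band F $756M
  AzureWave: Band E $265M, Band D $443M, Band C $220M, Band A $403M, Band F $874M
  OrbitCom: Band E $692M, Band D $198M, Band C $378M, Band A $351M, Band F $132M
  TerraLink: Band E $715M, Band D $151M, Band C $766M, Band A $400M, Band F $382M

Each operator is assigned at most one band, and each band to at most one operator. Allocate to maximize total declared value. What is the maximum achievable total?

Maximum total: $3897M

Optimal: Meridian→Band D ($780M), NorthTel→Band A ($785M), AzureWave→Band F ($874M), OrbitCom→Band E ($692M), TerraLink→Band C ($766M) — total 780+785+874+692+766 = $3897M.
Row-greedy (each operator in turn takes its best remaining band) gives $3607M, worse by 290.
Swapping TerraLink↔AzureWave (TerraLink→Band F $382M, AzureWave→Band C $220M) loses 1038.
Every other assignment is strictly worse.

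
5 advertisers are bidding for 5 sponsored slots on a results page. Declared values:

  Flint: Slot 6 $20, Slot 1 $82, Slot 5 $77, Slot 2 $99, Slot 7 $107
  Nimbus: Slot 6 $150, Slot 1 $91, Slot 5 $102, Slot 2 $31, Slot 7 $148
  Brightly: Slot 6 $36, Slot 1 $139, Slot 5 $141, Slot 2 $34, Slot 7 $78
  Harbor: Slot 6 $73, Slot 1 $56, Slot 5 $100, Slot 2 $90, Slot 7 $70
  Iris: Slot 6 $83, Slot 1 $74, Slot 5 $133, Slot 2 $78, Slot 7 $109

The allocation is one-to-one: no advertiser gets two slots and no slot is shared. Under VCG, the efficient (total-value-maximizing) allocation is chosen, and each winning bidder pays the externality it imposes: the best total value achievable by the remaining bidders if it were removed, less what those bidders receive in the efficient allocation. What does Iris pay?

Iris pays $10.

Efficient allocation: Flint→Slot 7 ($107), Nimbus→Slot 6 ($150), Brightly→Slot 1 ($139), Harbor→Slot 2 ($90), Iris→Slot 5 ($133); total welfare W = $619.
Iris receives Slot 5 at value $133, so the others get W − 133 = $486.
Without Iris: best allocation of the remaining 4 bidders over all 5 slots is Flint→Slot 7 ($107), Nimbus→Slot 6 ($150), Brightly→Slot 1 ($139), Harbor→Slot 5 ($100), total $496.
VCG payment = (others' best without Iris) − (others' welfare with Iris) = 496 − 486 = $10.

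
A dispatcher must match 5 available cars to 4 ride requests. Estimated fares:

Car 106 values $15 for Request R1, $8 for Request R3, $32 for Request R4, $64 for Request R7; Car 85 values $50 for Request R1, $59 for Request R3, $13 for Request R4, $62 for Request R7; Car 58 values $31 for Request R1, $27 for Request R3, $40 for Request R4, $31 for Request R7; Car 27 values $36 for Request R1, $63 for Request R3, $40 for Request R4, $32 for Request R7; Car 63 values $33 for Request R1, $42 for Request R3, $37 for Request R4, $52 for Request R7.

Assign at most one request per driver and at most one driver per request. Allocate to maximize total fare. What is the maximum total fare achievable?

Max total: $217

Optimal: Car 85→Request R1 ($50), Car 27→Request R3 ($63), Car 58→Request R4 ($40), Car 106→Request R7 ($64) — total 50+63+40+64 = $217.
Row-greedy (each driver in turn takes its best remaining request) gives $199, worse by 18.
Swapping Car 58↔Car 106 (Car 58→Request R7 $31, Car 106→Request R4 $32) loses 41.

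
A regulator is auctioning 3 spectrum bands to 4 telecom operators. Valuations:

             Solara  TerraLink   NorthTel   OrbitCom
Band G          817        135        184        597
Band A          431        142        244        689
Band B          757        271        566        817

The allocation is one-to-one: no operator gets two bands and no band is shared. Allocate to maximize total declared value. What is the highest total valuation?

Max total: $2072M

Optimal: Solara→Band G ($817M), OrbitCom→Band A ($689M), NorthTel→Band B ($566M) — total 817+689+566 = $2072M.
No other one-to-one assignment exceeds $2072M.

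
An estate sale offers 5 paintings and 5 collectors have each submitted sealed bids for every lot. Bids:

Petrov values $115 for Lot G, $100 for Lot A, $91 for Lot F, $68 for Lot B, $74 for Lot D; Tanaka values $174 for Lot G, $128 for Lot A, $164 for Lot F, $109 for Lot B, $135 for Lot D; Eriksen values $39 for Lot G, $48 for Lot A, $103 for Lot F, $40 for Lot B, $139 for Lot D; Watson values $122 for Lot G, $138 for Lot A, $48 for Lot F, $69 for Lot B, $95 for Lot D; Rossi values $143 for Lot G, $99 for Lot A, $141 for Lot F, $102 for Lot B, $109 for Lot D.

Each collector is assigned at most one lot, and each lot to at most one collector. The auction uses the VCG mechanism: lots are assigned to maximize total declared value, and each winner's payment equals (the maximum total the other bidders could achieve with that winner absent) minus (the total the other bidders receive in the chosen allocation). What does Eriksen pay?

Eriksen pays $8.

Efficient allocation: Petrov→Lot B ($68), Tanaka→Lot G ($174), Eriksen→Lot D ($139), Watson→Lot A ($138), Rossi→Lot F ($141); total welfare W = $660.
Eriksen receives Lot D at value $139, so the others get W − 139 = $521.
Without Eriksen: best allocation of the remaining 4 bidders over all 5 lots is Petrov→Lot G ($115), Tanaka→Lot D ($135), Watson→Lot A ($138), Rossi→Lot F ($141), total $529.
VCG payment = (others' best without Eriksen) − (others' welfare with Eriksen) = 529 − 521 = $8.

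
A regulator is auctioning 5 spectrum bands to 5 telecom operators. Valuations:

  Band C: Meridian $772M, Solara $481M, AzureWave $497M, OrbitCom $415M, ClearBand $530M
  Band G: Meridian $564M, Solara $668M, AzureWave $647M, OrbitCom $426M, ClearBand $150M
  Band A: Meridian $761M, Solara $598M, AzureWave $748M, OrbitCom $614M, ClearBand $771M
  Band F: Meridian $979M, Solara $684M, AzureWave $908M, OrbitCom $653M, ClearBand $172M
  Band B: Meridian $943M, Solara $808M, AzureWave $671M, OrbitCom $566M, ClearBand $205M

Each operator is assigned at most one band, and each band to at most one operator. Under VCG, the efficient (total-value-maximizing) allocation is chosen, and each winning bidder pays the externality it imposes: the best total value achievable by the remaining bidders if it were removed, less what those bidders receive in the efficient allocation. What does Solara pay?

Efficient allocation: Meridian→Band B ($943M), Solara→Band G ($668M), AzureWave→Band F ($908M), OrbitCom→Band C ($415M), ClearBand→Band A ($771M); total welfare W = $3705M.
Solara receives Band G at value $668M, so the others get W − 668 = $3037M.
Without Solara: best allocation of the remaining 4 bidders over all 5 bands is Meridian→Band B ($943M), AzureWave→Band F ($908M), OrbitCom→Band G ($426M), ClearBand→Band A ($771M), total $3048M.
VCG payment = (others' best without Solara) − (others' welfare with Solara) = 3048 − 3037 = $11M.

Solara pays $11M.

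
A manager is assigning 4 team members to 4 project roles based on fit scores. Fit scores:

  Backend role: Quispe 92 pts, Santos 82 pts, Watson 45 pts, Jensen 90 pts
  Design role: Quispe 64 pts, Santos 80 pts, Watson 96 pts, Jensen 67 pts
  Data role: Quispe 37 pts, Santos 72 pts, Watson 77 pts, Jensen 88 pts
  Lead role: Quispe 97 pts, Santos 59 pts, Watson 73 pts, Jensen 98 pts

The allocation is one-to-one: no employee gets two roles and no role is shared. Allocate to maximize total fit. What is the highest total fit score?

Maximum total: 363 pts

Optimal: Quispe→Lead role (97 pts), Santos→Backend role (82 pts), Watson→Design role (96 pts), Jensen→Data role (88 pts) — total 97+82+96+88 = 363 pts.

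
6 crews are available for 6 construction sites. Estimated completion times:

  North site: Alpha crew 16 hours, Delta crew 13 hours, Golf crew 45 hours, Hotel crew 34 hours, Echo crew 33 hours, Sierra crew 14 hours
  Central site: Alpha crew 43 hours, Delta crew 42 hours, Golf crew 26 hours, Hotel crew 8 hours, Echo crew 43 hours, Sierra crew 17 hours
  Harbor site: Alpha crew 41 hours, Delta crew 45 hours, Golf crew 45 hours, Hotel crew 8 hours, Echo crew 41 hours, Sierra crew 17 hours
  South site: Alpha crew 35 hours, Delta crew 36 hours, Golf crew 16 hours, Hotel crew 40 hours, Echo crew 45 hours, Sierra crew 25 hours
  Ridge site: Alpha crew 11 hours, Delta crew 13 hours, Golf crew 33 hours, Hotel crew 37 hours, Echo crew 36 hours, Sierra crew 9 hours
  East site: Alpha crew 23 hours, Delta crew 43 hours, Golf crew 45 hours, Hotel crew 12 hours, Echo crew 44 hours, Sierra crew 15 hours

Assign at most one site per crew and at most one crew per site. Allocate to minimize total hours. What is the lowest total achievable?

Optimal: Alpha crew→Ridge site (11 hours), Delta crew→North site (13 hours), Golf crew→South site (16 hours), Hotel crew→Central site (8 hours), Echo crew→Harbor site (41 hours), Sierra crew→East site (15 hours) — total 11+13+16+8+41+15 = 104 hours.
Min-entry greedy (repeatedly take the single cheapest remaining cell) gives 110 hours, worse by 6.
Next-best assignment: Alpha crew→Ridge site, Delta crew→North site, Golf crew→South site, Hotel crew→Harbor site, Echo crew→Central site, Sierra crew→East site = 106 hours.
Swapping Echo crew↔Hotel crew (Echo crew→Central site 43 hours, Hotel crew→Harbor site 8 hours) adds 2.
Checked against all permutations: 104 hours is optimal.

Minimum total: 104 hours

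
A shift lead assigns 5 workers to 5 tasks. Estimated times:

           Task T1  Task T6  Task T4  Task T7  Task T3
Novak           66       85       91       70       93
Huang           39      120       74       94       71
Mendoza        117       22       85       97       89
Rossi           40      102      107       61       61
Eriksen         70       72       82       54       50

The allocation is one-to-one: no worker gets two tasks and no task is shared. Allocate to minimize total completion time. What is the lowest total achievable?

This is the linear assignment problem.
Optimal: Novak→Task T7 (70 min), Huang→Task T4 (74 min), Mendoza→Task T6 (22 min), Rossi→Task T1 (40 min), Eriksen→Task T3 (50 min) — total 70+74+22+40+50 = 256 min.
Min-entry greedy (repeatedly take the single cheapest remaining cell) gives 263 min, worse by 7.
Next-best assignment: Novak→Task T4, Huang→Task T1, Mendoza→Task T6, Rossi→Task T7, Eriksen→Task T3 = 263 min.
No other one-to-one assignment undercuts 256 min.

Min total: 256 min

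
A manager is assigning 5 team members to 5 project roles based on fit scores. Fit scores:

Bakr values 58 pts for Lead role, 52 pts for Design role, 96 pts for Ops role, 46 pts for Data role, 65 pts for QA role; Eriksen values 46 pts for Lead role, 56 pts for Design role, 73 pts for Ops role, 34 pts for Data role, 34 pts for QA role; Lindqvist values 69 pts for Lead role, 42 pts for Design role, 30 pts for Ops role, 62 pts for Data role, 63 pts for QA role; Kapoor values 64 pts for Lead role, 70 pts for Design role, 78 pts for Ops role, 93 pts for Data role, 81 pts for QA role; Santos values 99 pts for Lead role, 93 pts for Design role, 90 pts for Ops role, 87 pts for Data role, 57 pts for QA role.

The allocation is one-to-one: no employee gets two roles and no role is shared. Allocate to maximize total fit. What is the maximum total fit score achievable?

Max total: 407 pts

Optimal: Bakr→Ops role (96 pts), Eriksen→Design role (56 pts), Lindqvist→QA role (63 pts), Kapoor→Data role (93 pts), Santos→Lead role (99 pts) — total 96+56+63+93+99 = 407 pts.
Every other assignment is strictly worse.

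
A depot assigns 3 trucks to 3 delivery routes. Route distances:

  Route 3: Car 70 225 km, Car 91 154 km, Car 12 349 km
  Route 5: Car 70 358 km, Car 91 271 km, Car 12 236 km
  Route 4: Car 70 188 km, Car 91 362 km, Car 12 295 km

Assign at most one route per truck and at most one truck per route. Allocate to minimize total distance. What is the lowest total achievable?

Min total: 578 km

Optimal: Car 70→Route 4 (188 km), Car 91→Route 3 (154 km), Car 12→Route 5 (236 km) — total 188+154+236 = 578 km.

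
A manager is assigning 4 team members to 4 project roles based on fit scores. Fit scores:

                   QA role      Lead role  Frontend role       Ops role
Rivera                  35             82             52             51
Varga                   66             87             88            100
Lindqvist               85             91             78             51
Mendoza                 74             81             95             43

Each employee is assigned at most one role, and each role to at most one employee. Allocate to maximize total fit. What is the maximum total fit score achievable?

Optimal: Rivera→Lead role (82 pts), Varga→Ops role (100 pts), Lindqvist→QA role (85 pts), Mendoza→Frontend role (95 pts) — total 82+100+85+95 = 362 pts.
Column-greedy (each role in turn goes to its best remaining employee) gives 318 pts, worse by 44.
Next-best assignment: Rivera→Lead role, Varga→Ops role, Lindqvist→Frontend role, Mendoza→QA role = 334 pts.
Swapping Rivera↔Varga (Rivera→Ops role 51 pts, Varga→Lead role 87 pts) loses 44.
Every other assignment is strictly worse.

Maximum total: 362 pts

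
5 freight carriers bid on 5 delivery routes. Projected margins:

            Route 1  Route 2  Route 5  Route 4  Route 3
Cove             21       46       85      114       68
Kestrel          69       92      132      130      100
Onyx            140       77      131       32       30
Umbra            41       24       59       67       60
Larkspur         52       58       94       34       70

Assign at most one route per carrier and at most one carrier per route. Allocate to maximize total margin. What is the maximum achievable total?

Max total: $504k

This is a one-to-one assignment (maximum-weight bipartite matching).
Optimal: Cove→Route 4 ($114k), Kestrel→Route 5 ($132k), Onyx→Route 1 ($140k), Umbra→Route 3 ($60k), Larkspur→Route 2 ($58k) — total 114+132+140+60+58 = $504k.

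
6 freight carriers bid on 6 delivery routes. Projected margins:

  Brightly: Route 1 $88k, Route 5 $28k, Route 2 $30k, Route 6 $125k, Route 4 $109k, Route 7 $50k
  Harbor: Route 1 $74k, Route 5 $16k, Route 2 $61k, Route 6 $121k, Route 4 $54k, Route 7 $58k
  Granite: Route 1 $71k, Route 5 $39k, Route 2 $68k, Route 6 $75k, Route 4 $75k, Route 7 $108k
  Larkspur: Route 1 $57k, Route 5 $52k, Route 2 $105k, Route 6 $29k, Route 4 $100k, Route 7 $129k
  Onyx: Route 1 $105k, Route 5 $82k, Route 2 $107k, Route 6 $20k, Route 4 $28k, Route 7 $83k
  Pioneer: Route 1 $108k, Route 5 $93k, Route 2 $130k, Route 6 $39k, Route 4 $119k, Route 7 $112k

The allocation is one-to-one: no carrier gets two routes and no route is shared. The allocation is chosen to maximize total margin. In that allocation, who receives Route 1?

Optimal: Brightly→Route 4 ($109k), Harbor→Route 6 ($121k), Granite→Route 1 ($71k), Larkspur→Route 7 ($129k), Onyx→Route 5 ($82k), Pioneer→Route 2 ($130k) — total 109+121+71+129+82+130 = $642k.
Column-greedy (each route in turn goes to its best remaining carrier) gives $553k, worse by 89.
Next-best assignment: Brightly→Route 4, Harbor→Route 6, Granite→Route 7, Larkspur→Route 2, Onyx→Route 1, Pioneer→Route 5 = $641k.
Granite's own top route is Route 7 ($108k), but forcing Granite→Route 7 and reassigning the rest optimally gives only $641k — worse by 1.

Granite receives Route 1.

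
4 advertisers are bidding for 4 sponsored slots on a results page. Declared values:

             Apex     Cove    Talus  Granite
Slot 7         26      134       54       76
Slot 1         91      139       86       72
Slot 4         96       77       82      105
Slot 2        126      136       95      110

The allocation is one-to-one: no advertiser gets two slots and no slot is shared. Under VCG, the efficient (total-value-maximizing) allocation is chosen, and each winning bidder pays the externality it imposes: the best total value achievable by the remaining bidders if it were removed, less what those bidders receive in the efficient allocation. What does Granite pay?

Efficient allocation: Apex→Slot 2 ($126), Cove→Slot 7 ($134), Talus→Slot 1 ($86), Granite→Slot 4 ($105); total welfare W = $451.
Granite receives Slot 4 at value $105, so the others get W − 105 = $346.
Without Granite: best allocation of the remaining 3 bidders over all 4 slots is Apex→Slot 2 ($126), Cove→Slot 1 ($139), Talus→Slot 4 ($82), total $347.
VCG payment = (others' best without Granite) − (others' welfare with Granite) = 347 − 346 = $1.

Granite pays $1.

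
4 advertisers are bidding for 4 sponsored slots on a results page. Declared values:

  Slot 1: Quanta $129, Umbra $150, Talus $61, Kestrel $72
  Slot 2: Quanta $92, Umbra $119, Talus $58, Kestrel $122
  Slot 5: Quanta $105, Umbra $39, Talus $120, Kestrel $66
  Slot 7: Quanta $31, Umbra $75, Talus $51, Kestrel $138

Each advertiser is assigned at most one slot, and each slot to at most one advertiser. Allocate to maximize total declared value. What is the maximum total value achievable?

Optimal: Quanta→Slot 1 ($129), Umbra→Slot 2 ($119), Talus→Slot 5 ($120), Kestrel→Slot 7 ($138) — total 129+119+120+138 = $506.
Column-greedy (each slot in turn goes to its best remaining advertiser) gives $423, worse by 83.
Next-best assignment: Quanta→Slot 2, Umbra→Slot 1, Talus→Slot 5, Kestrel→Slot 7 = $500.

Maximum total: $506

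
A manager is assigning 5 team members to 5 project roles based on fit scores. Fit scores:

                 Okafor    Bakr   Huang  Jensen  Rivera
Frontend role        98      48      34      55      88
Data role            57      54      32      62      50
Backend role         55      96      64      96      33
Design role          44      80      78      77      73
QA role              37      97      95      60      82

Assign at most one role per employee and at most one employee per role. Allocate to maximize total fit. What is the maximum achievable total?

This is the linear assignment problem.
Optimal: Okafor→Frontend role (98 pts), Bakr→Backend role (96 pts), Huang→QA role (95 pts), Jensen→Data role (62 pts), Rivera→Design role (73 pts) — total 98+96+95+62+73 = 424 pts.
Max-entry greedy (repeatedly take the single best remaining cell) gives 419 pts, worse by 5.
Next-best assignment: Okafor→Frontend role, Bakr→Design role, Huang→QA role, Jensen→Backend role, Rivera→Data role = 419 pts.

Maximum total: 424 pts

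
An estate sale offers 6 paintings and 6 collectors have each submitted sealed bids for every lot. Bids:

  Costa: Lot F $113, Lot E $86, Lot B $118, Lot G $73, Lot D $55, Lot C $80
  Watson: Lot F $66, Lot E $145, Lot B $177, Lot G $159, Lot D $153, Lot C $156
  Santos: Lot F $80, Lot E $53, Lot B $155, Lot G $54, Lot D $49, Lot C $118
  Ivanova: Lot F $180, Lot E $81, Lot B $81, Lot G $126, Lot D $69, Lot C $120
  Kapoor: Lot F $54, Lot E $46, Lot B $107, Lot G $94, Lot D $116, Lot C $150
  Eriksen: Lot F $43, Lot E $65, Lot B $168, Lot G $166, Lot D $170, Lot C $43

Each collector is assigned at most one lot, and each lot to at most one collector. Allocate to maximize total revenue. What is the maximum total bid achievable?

Maximum total: $900

Optimal: Costa→Lot E ($86), Watson→Lot G ($159), Santos→Lot B ($155), Ivanova→Lot F ($180), Kapoor→Lot C ($150), Eriksen→Lot D ($170) — total 86+159+155+180+150+170 = $900.
Row-greedy (each collector in turn takes its best remaining lot) gives $756, worse by 144.
Checked against all permutations: $900 is optimal.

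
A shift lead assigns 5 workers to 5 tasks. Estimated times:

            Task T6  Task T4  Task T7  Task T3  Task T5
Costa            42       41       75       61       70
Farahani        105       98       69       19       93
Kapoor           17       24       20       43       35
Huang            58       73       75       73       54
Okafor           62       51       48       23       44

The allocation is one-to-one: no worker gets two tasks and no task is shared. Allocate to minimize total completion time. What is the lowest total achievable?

Optimal: Costa→Task T4 (41 min), Farahani→Task T3 (19 min), Kapoor→Task T6 (17 min), Huang→Task T5 (54 min), Okafor→Task T7 (48 min) — total 41+19+17+54+48 = 179 min.
Min-entry greedy (repeatedly take the single cheapest remaining cell) gives 196 min, worse by 17.
Swapping Okafor↔Huang (Okafor→Task T5 44 min, Huang→Task T7 75 min) adds 17.
Checked against all permutations: 179 min is optimal.

Min total: 179 min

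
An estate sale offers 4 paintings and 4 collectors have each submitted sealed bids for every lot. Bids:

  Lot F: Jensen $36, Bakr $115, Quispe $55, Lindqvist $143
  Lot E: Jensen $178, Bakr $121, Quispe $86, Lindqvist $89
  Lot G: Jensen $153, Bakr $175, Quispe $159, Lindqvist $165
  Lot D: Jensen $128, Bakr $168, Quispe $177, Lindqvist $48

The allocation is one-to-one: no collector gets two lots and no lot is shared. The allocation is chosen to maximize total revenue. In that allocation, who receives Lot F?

Lindqvist receives Lot F.

Optimal: Jensen→Lot E ($178), Bakr→Lot G ($175), Quispe→Lot D ($177), Lindqvist→Lot F ($143) — total 178+175+177+143 = $673.
Next-best assignment: Jensen→Lot E, Bakr→Lot D, Quispe→Lot G, Lindqvist→Lot F = $648.
Every other assignment is strictly worse.
Lindqvist's own top lot is Lot G ($165), but forcing Lindqvist→Lot G and reassigning the rest optimally gives only $635 — worse by 38.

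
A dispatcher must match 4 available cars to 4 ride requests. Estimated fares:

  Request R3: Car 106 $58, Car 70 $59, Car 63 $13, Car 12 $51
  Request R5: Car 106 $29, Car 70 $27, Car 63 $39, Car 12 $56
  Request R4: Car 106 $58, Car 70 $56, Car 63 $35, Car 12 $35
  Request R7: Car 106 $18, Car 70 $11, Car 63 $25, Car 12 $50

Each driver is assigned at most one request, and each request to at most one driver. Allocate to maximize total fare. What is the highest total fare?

Optimal: Car 106→Request R4 ($58), Car 70→Request R3 ($59), Car 63→Request R5 ($39), Car 12→Request R7 ($50) — total 58+59+39+50 = $206.
Column-greedy (each request in turn goes to its best remaining driver) gives $198, worse by 8.
Swapping Car 106↔Car 70 (Car 106→Request R3 $58, Car 70→Request R4 $56) loses 3.
Every other assignment is strictly worse.

Max total: $206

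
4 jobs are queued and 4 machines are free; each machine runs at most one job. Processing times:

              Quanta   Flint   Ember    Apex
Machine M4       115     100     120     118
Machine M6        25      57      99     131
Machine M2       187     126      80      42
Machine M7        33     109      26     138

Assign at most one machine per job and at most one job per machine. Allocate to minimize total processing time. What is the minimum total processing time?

Min total: 193 min

Optimal: Quanta→Machine M6 (25 min), Flint→Machine M4 (100 min), Ember→Machine M7 (26 min), Apex→Machine M2 (42 min) — total 25+100+26+42 = 193 min.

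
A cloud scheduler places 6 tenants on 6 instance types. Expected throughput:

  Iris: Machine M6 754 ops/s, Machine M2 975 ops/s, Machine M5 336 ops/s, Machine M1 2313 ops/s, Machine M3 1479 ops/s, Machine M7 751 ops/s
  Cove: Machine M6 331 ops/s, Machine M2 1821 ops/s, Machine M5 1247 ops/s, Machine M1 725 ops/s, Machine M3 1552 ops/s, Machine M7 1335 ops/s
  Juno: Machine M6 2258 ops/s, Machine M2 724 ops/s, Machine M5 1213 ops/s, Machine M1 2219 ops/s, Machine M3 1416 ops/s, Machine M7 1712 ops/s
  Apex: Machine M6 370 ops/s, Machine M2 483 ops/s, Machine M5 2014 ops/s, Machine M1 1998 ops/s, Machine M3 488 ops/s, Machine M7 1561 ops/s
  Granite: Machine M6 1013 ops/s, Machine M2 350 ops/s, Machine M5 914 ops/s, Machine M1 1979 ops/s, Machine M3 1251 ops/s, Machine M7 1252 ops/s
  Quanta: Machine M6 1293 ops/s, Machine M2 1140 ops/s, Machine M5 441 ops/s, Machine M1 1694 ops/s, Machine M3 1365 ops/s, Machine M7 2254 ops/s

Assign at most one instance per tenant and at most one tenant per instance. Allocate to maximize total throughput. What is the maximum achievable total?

Optimal: Iris→Machine M1 (2313 ops/s), Cove→Machine M2 (1821 ops/s), Juno→Machine M6 (2258 ops/s), Apex→Machine M5 (2014 ops/s), Granite→Machine M3 (1251 ops/s), Quanta→Machine M7 (2254 ops/s) — total 2313+1821+2258+2014+1251+2254 = 11911 ops/s.
Column-greedy (each instance in turn goes to its best remaining tenant) gives 11023 ops/s, worse by 888.
Swapping Juno↔Apex (Juno→Machine M5 1213 ops/s, Apex→Machine M6 370 ops/s) loses 2689.

Maximum total: 11911 ops/s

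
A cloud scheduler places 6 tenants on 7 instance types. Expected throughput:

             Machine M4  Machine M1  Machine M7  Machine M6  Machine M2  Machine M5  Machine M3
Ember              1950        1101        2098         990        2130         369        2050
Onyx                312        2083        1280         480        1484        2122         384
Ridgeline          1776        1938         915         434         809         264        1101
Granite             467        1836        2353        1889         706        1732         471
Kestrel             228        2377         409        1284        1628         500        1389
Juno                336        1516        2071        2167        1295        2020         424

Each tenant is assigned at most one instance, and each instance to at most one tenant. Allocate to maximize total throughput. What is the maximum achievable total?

Max total: 12925 ops/s

Optimal: Ember→Machine M2 (2130 ops/s), Onyx→Machine M5 (2122 ops/s), Ridgeline→Machine M4 (1776 ops/s), Granite→Machine M7 (2353 ops/s), Kestrel→Machine M1 (2377 ops/s), Juno→Machine M6 (2167 ops/s) — total 2130+2122+1776+2353+2377+2167 = 12925 ops/s.
Row-greedy (each tenant in turn takes its best remaining instance) gives 12099 ops/s, worse by 826.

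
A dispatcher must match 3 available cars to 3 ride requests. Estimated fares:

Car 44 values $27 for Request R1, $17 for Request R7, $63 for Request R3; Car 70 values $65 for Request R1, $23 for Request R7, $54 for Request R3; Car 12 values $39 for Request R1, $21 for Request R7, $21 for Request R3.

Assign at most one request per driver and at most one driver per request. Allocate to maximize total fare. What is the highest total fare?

Maximum total: $149

Optimal: Car 44→Request R3 ($63), Car 70→Request R1 ($65), Car 12→Request R7 ($21) — total 63+65+21 = $149.
Next-best assignment: Car 44→Request R3, Car 70→Request R7, Car 12→Request R1 = $125.
Swapping Car 70↔Car 44 (Car 70→Request R3 $54, Car 44→Request R1 $27) loses 47.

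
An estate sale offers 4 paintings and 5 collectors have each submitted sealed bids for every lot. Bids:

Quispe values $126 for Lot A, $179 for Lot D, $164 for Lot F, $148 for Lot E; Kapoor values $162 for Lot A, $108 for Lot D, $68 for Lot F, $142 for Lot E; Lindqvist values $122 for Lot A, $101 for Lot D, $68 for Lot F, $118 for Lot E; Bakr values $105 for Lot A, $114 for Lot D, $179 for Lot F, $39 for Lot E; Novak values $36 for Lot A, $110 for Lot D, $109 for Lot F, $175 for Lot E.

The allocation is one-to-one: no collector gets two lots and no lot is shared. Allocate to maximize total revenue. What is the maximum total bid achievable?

This is the linear assignment problem.
Optimal: Kapoor→Lot A ($162), Quispe→Lot D ($179), Bakr→Lot F ($179), Novak→Lot E ($175) — total 162+179+179+175 = $695.
Row-greedy (each collector in turn takes its best remaining lot) gives $638, worse by 57.
Swapping Quispe↔Kapoor (Quispe→Lot A $126, Kapoor→Lot D $108) loses 107.

Maximum total: $695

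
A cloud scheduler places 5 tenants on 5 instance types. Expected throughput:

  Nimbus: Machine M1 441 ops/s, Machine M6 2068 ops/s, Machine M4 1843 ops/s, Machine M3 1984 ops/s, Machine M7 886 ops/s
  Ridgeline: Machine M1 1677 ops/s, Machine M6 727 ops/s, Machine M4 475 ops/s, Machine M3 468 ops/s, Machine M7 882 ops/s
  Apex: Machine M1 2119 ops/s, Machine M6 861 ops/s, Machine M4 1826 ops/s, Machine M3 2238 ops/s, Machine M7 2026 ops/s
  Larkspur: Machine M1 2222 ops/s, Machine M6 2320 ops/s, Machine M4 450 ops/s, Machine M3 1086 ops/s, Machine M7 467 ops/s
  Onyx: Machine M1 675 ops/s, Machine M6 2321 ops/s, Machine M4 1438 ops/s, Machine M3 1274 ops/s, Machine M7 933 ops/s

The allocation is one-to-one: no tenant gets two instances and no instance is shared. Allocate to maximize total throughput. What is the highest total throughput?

Optimal: Nimbus→Machine M4 (1843 ops/s), Ridgeline→Machine M7 (882 ops/s), Apex→Machine M3 (2238 ops/s), Larkspur→Machine M1 (2222 ops/s), Onyx→Machine M6 (2321 ops/s) — total 1843+882+2238+2222+2321 = 9506 ops/s.
Row-greedy (each tenant in turn takes its best remaining instance) gives 7888 ops/s, worse by 1618.
Every other assignment is strictly worse.

Maximum total: 9506 ops/s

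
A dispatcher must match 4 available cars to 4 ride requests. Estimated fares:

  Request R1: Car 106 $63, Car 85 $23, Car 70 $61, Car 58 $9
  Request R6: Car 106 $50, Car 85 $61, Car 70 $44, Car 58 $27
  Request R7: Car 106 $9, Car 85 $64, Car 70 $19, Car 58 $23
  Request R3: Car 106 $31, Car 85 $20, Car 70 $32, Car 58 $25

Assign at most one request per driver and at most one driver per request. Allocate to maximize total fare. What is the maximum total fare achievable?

Optimal: Car 106→Request R6 ($50), Car 85→Request R7 ($64), Car 70→Request R1 ($61), Car 58→Request R3 ($25) — total 50+64+61+25 = $200.
Row-greedy (each driver in turn takes its best remaining request) gives $196, worse by 4.
Swapping Car 106↔Car 85 (Car 106→Request R7 $9, Car 85→Request R6 $61) loses 44.
Checked against all permutations: $200 is optimal.

Max total: $200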